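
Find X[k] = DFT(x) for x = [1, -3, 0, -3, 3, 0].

X[k] = Σ(n=0 to 5) x[n] · ω_6^(nk)
where ω_6 = e^(-2πi/6)

Computing each X[k]:
X[0] = -2
X[1] = 1.0000+5.1962i
X[2] = -2
X[3] = 10
X[4] = -2
X[5] = 1.0000-5.1962i

X = [-2, 1.0000+5.1962i, -2, 10, -2, 1.0000-5.1962i]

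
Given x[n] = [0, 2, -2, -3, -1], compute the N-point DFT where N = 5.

X[k] = Σ(n=0 to 4) x[n] · ω_5^(nk)
where ω_5 = e^(-2πi/5)

Computing each X[k]:
X[0] = -4
X[1] = 4.3541-3.4410i
X[2] = -2.3541-0.8123i
X[3] = -2.3541+0.8123i
X[4] = 4.3541+3.4410i

X = [-4, 4.3541-3.4410i, -2.3541-0.8123i, -2.3541+0.8123i, 4.3541+3.4410i]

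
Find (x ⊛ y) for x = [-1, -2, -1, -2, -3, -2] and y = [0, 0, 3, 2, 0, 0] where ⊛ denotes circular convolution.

(x ⊛ y)[n] = Σ(m=0 to 5) x[m] · y[(n-m) mod 6]

Computing each output sample:
(x ⊛ y)[0] = -13
(x ⊛ y)[1] = -12
(x ⊛ y)[2] = -7
(x ⊛ y)[3] = -8
(x ⊛ y)[4] = -7
(x ⊛ y)[5] = -8

x ⊛ y = [-13, -12, -7, -8, -7, -8]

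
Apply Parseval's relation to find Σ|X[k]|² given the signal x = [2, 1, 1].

Parseval: Σ|x[n]|² = (1/N)Σ|X[k]|², so Σ|X[k]|² = N·Σ|x[n]|² = 3·6.0000

Σ|X[k]|² = N·Σ|x[n]|² = 3·6.0000 = 18.0000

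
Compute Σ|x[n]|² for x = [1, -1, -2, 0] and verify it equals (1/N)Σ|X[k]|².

Time domain:
Σ|x[n]|² = |1|² + |-1|² + |-2|² + |0|² = 6.0000

Frequency domain:
(1/4)Σ|X[k]|² = (1/4)(|-2|² + |3+1i|² + |0|² + |3-1i|²) = (1/4)·24.0000 = 6.0000

Both sides agree, confirming Parseval's theorem.

Σ|x[n]|² = (1/N)Σ|X[k]|² = 6.0000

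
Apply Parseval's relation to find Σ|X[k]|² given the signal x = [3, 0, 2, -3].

Parseval: Σ|x[n]|² = (1/N)Σ|X[k]|², so Σ|X[k]|² = N·Σ|x[n]|² = 4·22.0000

Σ|X[k]|² = N·Σ|x[n]|² = 4·22.0000 = 88.0000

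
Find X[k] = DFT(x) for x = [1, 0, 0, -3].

X[k] = Σ(n=0 to 3) x[n] · ω_4^(nk)
where ω_4 = e^(-2πi/4)

Computing each X[k]:
X[0] = -2
X[1] = 1-3i
X[2] = 4
X[3] = 1+3i

X = [-2, 1-3i, 4, 1+3i]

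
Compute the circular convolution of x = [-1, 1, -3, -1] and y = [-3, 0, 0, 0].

(x ⊛ y)[n] = Σ(m=0 to 3) x[m] · y[(n-m) mod 4]

Computing each output sample:
(x ⊛ y)[0] = 3
(x ⊛ y)[1] = -3
(x ⊛ y)[2] = 9
(x ⊛ y)[3] = 3

x ⊛ y = [3, -3, 9, 3]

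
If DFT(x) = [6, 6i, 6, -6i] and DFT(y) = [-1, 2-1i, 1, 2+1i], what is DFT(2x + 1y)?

By linearity: DFT(2x + 1y) = 2·DFT(x) + 1·DFT(y)
= 2·[6, 6i, 6, -6i] + 1·[-1, 2-1i, 1, 2+1i]

Computing element-wise:
Z[0] = 2·(6) + 1·(-1) = 11
Z[1] = 2·(6i) + 1·(2-1i) = 2+11i
Z[2] = 2·(6) + 1·(1) = 13
Z[3] = 2·(-6i) + 1·(2+1i) = 2-11i

DFT(2x + 1y) = 2·X + 1·Y = [11, 2+11i, 13, 2-11i]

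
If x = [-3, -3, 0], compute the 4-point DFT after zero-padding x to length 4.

Original 3-point DFT: [-6, -1.5000+2.5981i, -1.5000-2.5981i]
Zero-padded 4-point DFT provides frequency interpolation.

DFT_4([x, 0, ...]) = [-6, -3+3i, 0, -3-3i]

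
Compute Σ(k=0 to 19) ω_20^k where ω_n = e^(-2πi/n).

Sum of all nth roots of unity equals 0 for n > 1 (geometric series with r ≠ 1).

0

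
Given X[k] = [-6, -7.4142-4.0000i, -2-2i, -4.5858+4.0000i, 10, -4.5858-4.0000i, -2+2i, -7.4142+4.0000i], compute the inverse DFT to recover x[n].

x[n] = (1/8) Σ(k=0 to 7) X[k] · e^(2πikn/8)

Computing each x[n]:
x[0] = -3
x[1] = -2
x[2] = 3
x[3] = -2
x[4] = 3
x[5] = -1
x[6] = -1
x[7] = -3

x = [-3, -2, 3, -2, 3, -1, -1, -3]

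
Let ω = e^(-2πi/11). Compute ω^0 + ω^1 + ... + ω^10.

Sum of all nth roots of unity equals 0 for n > 1 (geometric series with r ≠ 1).

0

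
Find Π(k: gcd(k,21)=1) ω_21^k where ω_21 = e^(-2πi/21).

The primitive 21st roots of unity are ω_21^k for k coprime to 21: k ∈ {1, 2, 4, 5, 8, 10, 11, 13, 16, 17, 19, 20}
Their product equals the constant term of the cyclotomic polynomial Φ_21(x) up to sign.
For n ≥ 3, the product of all primitive nth roots of unity is 1. (For n=1 it is 1; for n=2 it is -1.)

1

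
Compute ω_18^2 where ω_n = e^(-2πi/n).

ω_18^2 = e^(-2πi·2/18)
= cos(-2π·2/18) + i·sin(-2π·2/18)
= cos(-4π/18) + i·sin(-4π/18)

ω_18^2 = cos(-4π/18) + i·sin(-4π/18) = 0.7660-0.6428i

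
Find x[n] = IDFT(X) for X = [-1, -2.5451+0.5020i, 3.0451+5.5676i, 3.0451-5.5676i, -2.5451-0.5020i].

x[n] = (1/5) Σ(k=0 to 4) X[k] · e^(2πikn/5)

Computing each x[n]:
x[0] = 0
x[1] = -3
x[2] = 3
x[3] = -1
x[4] = 0

x = [0, -3, 3, -1, 0]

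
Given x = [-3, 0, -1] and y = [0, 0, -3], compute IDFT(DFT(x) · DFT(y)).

(x ⊛ y)[n] = Σ(m=0 to 2) x[m] · y[(n-m) mod 3]

Computing each output sample:
(x ⊛ y)[0] = 0
(x ⊛ y)[1] = 3
(x ⊛ y)[2] = 9

x ⊛ y = [0, 3, 9]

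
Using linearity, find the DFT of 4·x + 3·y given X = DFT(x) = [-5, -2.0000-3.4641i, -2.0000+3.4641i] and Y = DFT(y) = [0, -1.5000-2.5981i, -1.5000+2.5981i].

By linearity: DFT(4x + 3y) = 4·DFT(x) + 3·DFT(y)
= 4·[-5, -2.0000-3.4641i, -2.0000+3.4641i] + 3·[0, -1.5000-2.5981i, -1.5000+2.5981i]

Computing element-wise:
Z[0] = 4·(-5) + 3·(0) = -20
Z[1] = 4·(-2.0000-3.4641i) + 3·(-1.5000-2.5981i) = -12.5000-21.6507i
Z[2] = 4·(-2.0000+3.4641i) + 3·(-1.5000+2.5981i) = -12.5000+21.6507i

DFT(4x + 3y) = 4·X + 3·Y = [-20, -12.5000-21.6507i, -12.5000+21.6507i]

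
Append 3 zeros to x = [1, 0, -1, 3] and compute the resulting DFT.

Original 4-point DFT: [3, 2+3i, -3, 2-3i]
Zero-padded 7-point DFT provides frequency interpolation.

DFT_7([x, 0, ...]) = [3, -1.4804-0.3267i, 3.7714+1.9116i, -0.2911-3.7066i, -0.2911+3.7066i, 3.7714-1.9116i, -1.4804+0.3267i]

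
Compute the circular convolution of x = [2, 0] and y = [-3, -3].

(x ⊛ y)[n] = Σ(m=0 to 1) x[m] · y[(n-m) mod 2]

Computing each output sample:
(x ⊛ y)[0] = -6
(x ⊛ y)[1] = -6

x ⊛ y = [-6, -6]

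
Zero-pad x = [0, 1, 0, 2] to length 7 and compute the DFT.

Original 4-point DFT: [3, 1i, -3, -1i]
Zero-padded 7-point DFT provides frequency interpolation.

DFT_7([x, 0, ...]) = [3, -1.1784-1.6496i, 1.0245+0.5887i, -1.3460-2.3837i, -1.3460+2.3837i, 1.0245-0.5887i, -1.1784+1.6496i]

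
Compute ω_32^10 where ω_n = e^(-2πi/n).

ω_32^10 = e^(-2πi·10/32)
= cos(-2π·10/32) + i·sin(-2π·10/32)
= cos(-20π/32) + i·sin(-20π/32)

ω_32^10 = cos(-20π/32) + i·sin(-20π/32) = -0.3827-0.9239i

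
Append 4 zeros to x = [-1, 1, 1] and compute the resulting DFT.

Original 3-point DFT: [1, -2, -2]
Zero-padded 7-point DFT provides frequency interpolation.

DFT_7([x, 0, ...]) = [1, -0.5990-1.7568i, -2.1235-0.5410i, -1.2775+0.3479i, -1.2775-0.3479i, -2.1235+0.5410i, -0.5990+1.7568i]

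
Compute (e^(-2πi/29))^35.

Since ω_29^29 = 1, powers reduce modulo 29.
35 mod 29 = 6
So ω_29^35 = ω_29^6 = e^(-2πi·6/29)

ω_29^35 = ω_29^6 = 0.2675-0.9635i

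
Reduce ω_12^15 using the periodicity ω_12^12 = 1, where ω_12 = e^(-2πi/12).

Since ω_12^12 = 1, powers reduce modulo 12.
15 mod 12 = 3
So ω_12^15 = ω_12^3 = e^(-2πi·3/12)

ω_12^15 = ω_12^3 = -1i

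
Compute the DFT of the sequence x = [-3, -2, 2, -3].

X[k] = Σ(n=0 to 3) x[n] · ω_4^(nk)
where ω_4 = e^(-2πi/4)

Computing each X[k]:
X[0] = -6
X[1] = -5-1i
X[2] = 4
X[3] = -5+1i

X = [-6, -5-1i, 4, -5+1i]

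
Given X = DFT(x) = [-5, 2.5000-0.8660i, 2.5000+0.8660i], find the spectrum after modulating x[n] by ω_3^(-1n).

Modulation property: DFT(ω_3^(-1n)·x[n]) = X[(k-1) mod 3], so circularly shift X by 1 positions.

X[k-1] = [2.5000+0.8660i, -5, 2.5000-0.8660i]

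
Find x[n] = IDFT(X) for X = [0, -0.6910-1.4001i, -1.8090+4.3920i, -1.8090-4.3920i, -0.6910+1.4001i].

x[n] = (1/5) Σ(k=0 to 4) X[k] · e^(2πikn/5)

Computing each x[n]:
x[0] = -1
x[1] = 0
x[2] = 2
x[3] = -2
x[4] = 1

x = [-1, 0, 2, -2, 1]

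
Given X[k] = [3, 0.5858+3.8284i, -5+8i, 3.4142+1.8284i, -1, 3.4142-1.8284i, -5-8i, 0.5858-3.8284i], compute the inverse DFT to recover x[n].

x[n] = (1/8) Σ(k=0 to 7) X[k] · e^(2πikn/8)

Computing each x[n]:
x[0] = 0
x[1] = -3
x[2] = 1
x[3] = 2
x[4] = -2
x[5] = 0
x[6] = 2
x[7] = 3

x = [0, -3, 1, 2, -2, 0, 2, 3]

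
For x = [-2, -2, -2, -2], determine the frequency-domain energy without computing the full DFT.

Parseval: Σ|x[n]|² = (1/N)Σ|X[k]|², so Σ|X[k]|² = N·Σ|x[n]|² = 4·16.0000

Σ|X[k]|² = N·Σ|x[n]|² = 4·16.0000 = 64.0000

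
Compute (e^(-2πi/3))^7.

Since ω_3^3 = 1, powers reduce modulo 3.
7 mod 3 = 1
So ω_3^7 = ω_3^1 = e^(-2πi·1/3)

ω_3^7 = ω_3^1 = -0.5000-0.8660i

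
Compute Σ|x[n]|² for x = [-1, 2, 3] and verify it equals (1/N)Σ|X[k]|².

Time domain:
Σ|x[n]|² = |-1|² + |2|² + |3|² = 14.0000

Frequency domain:
(1/3)Σ|X[k]|² = (1/3)(|4|² + |-3.5000+0.8660i|² + |-3.5000-0.8660i|²) = (1/3)·42.0000 = 14.0000

Both sides agree, confirming Parseval's theorem.

Σ|x[n]|² = (1/N)Σ|X[k]|² = 14.0000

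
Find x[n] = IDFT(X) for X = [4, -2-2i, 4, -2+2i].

x[n] = (1/4) Σ(k=0 to 3) X[k] · e^(2πikn/4)

Computing each x[n]:
x[0] = 1
x[1] = 1
x[2] = 3
x[3] = -1

x = [1, 1, 3, -1]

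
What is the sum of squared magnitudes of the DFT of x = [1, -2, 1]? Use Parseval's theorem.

Parseval: Σ|x[n]|² = (1/N)Σ|X[k]|², so Σ|X[k]|² = N·Σ|x[n]|² = 3·6.0000

Σ|X[k]|² = N·Σ|x[n]|² = 3·6.0000 = 18.0000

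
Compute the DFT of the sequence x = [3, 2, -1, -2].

X[k] = Σ(n=0 to 3) x[n] · ω_4^(nk)
where ω_4 = e^(-2πi/4)

Computing each X[k]:
X[0] = 2
X[1] = 4-4i
X[2] = 2
X[3] = 4+4i

X = [2, 4-4i, 2, 4+4i]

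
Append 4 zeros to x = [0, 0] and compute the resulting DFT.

Original 2-point DFT: [0, 0]
Zero-padded 6-point DFT provides frequency interpolation.

DFT_6([x, 0, ...]) = [0, 0, 0, 0, 0, 0]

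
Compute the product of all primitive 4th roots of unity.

The primitive 4th roots of unity are ω_4^k for k coprime to 4: k ∈ {1, 3}
Their product equals the constant term of the cyclotomic polynomial Φ_4(x) up to sign.
For n ≥ 3, the product of all primitive nth roots of unity is 1. (For n=1 it is 1; for n=2 it is -1.)

1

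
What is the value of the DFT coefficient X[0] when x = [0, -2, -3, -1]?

X[0] = Σ(n=0 to 3) x[n] · ω_4^0 = Σ x[n]
= (0) + (-2) + (-3) + (-1)

X[0] = -6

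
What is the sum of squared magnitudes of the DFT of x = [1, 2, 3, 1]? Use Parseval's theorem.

Parseval: Σ|x[n]|² = (1/N)Σ|X[k]|², so Σ|X[k]|² = N·Σ|x[n]|² = 4·15.0000

Σ|X[k]|² = N·Σ|x[n]|² = 4·15.0000 = 60.0000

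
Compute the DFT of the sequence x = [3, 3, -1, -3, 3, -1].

X[k] = Σ(n=0 to 5) x[n] · ω_6^(nk)
where ω_6 = e^(-2πi/6)

Computing each X[k]:
X[0] = 4
X[1] = 6
X[2] = -2.0000-6.9282i
X[3] = 6
X[4] = -2.0000+6.9282i
X[5] = 6

X = [4, 6, -2.0000-6.9282i, 6, -2.0000+6.9282i, 6]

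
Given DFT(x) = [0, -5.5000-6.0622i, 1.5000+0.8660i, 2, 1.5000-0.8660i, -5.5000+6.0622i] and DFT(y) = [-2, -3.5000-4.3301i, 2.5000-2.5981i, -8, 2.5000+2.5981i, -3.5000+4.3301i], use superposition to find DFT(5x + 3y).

By linearity: DFT(5x + 3y) = 5·DFT(x) + 3·DFT(y)
= 5·[0, -5.5000-6.0622i, 1.5000+0.8660i, 2, 1.5000-0.8660i, -5.5000+6.0622i] + 3·[-2, -3.5000-4.3301i, 2.5000-2.5981i, -8, 2.5000+2.5981i, -3.5000+4.3301i]

Computing element-wise:
Z[0] = 5·(0) + 3·(-2) = -6
Z[1] = 5·(-5.5000-6.0622i) + 3·(-3.5000-4.3301i) = -38.0000-43.3013i
Z[2] = 5·(1.5000+0.8660i) + 3·(2.5000-2.5981i) = 15.0000-3.4643i
Z[3] = 5·(2) + 3·(-8) = -14
Z[4] = 5·(1.5000-0.8660i) + 3·(2.5000+2.5981i) = 15.0000+3.4643i
Z[5] = 5·(-5.5000+6.0622i) + 3·(-3.5000+4.3301i) = -38.0000+43.3013i

DFT(5x + 3y) = 5·X + 3·Y = [-6, -38.0000-43.3013i, 15.0000-3.4643i, -14, 15.0000+3.4643i, -38.0000+43.3013i]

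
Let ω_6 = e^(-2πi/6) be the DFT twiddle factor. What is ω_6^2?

ω_6^2 = e^(-2πi·2/6)
= cos(-2π·2/6) + i·sin(-2π·2/6)
= cos(-4π/6) + i·sin(-4π/6)

ω_6^2 = cos(-4π/6) + i·sin(-4π/6) = -0.5000-0.8660i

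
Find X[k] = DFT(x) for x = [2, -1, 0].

X[k] = Σ(n=0 to 2) x[n] · ω_3^(nk)
where ω_3 = e^(-2πi/3)

Computing each X[k]:
X[0] = 1
X[1] = 2.5000+0.8660i
X[2] = 2.5000-0.8660i

X = [1, 2.5000+0.8660i, 2.5000-0.8660i]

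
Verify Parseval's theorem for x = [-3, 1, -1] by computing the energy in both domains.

Time domain:
Σ|x[n]|² = |-3|² + |1|² + |-1|² = 11.0000

Frequency domain:
(1/3)Σ|X[k]|² = (1/3)(|-3|² + |-3.0000-1.7321i|² + |-3.0000+1.7321i|²) = (1/3)·33.0000 = 11.0000

Both sides agree, confirming Parseval's theorem.

Σ|x[n]|² = (1/N)Σ|X[k]|² = 11.0000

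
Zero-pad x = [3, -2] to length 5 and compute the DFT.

Original 2-point DFT: [1, 5]
Zero-padded 5-point DFT provides frequency interpolation.

DFT_5([x, 0, ...]) = [1, 2.3820+1.9021i, 4.6180+1.1756i, 4.6180-1.1756i, 2.3820-1.9021i]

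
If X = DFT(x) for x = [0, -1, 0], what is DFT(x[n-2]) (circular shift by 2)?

Time shift by 2: X_shifted[k] = ω_3^(2k) · X[k]
Shifted x = [-1, 0, 0]

DFT(x[n-2]) = [-1, -1, -1]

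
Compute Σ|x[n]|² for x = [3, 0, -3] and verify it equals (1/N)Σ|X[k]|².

Time domain:
Σ|x[n]|² = |3|² + |0|² + |-3|² = 18.0000

Frequency domain:
(1/3)Σ|X[k]|² = (1/3)(|0|² + |4.5000-2.5981i|² + |4.5000+2.5981i|²) = (1/3)·54.0000 = 18.0000

Both sides agree, confirming Parseval's theorem.

Σ|x[n]|² = (1/N)Σ|X[k]|² = 18.0000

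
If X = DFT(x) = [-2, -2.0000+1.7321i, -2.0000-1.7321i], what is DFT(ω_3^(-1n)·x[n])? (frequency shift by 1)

Modulation property: DFT(ω_3^(-1n)·x[n]) = X[(k-1) mod 3], so circularly shift X by 1 positions.

X[k-1] = [-2.0000-1.7321i, -2, -2.0000+1.7321i]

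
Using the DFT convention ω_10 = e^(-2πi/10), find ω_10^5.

ω_10^5 = e^(-2πi·5/10)
= cos(-2π·5/10) + i·sin(-2π·5/10)
= cos(-10π/10) + i·sin(-10π/10)

ω_10^5 = cos(-10π/10) + i·sin(-10π/10) = -1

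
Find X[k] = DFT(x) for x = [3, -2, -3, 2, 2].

X[k] = Σ(n=0 to 4) x[n] · ω_5^(nk)
where ω_5 = e^(-2πi/5)

Computing each X[k]:
X[0] = 2
X[1] = 3.8090+6.7432i
X[2] = 2.6910-2.4041i
X[3] = 2.6910+2.4041i
X[4] = 3.8090-6.7432i

X = [2, 3.8090+6.7432i, 2.6910-2.4041i, 2.6910+2.4041i, 3.8090-6.7432i]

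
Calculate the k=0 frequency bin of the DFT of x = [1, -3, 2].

X[0] = Σ(n=0 to 2) x[n] · ω_3^0 = Σ x[n]
= (1) + (-3) + (2)

X[0] = 0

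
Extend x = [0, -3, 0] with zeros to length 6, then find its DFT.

Original 3-point DFT: [-3, 1.5000+2.5981i, 1.5000-2.5981i]
Zero-padded 6-point DFT provides frequency interpolation.

DFT_6([x, 0, ...]) = [-3, -1.5000+2.5981i, 1.5000+2.5981i, 3, 1.5000-2.5981i, -1.5000-2.5981i]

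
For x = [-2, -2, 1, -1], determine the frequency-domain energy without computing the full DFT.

Parseval: Σ|x[n]|² = (1/N)Σ|X[k]|², so Σ|X[k]|² = N·Σ|x[n]|² = 4·10.0000

Σ|X[k]|² = N·Σ|x[n]|² = 4·10.0000 = 40.0000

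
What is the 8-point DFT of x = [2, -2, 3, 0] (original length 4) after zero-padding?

Original 4-point DFT: [3, -1+2i, 7, -1-2i]
Zero-padded 8-point DFT provides frequency interpolation.

DFT_8([x, 0, ...]) = [3, 0.5858-1.5858i, -1+2i, 3.4142+4.4142i, 7, 3.4142-4.4142i, -1-2i, 0.5858+1.5858i]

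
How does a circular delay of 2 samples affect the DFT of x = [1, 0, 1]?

Time shift by 2: X_shifted[k] = ω_3^(2k) · X[k]
Shifted x = [0, 1, 1]

DFT(x[n-2]) = [2, -1, -1]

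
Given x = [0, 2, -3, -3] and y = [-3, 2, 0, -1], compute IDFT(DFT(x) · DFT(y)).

(x ⊛ y)[n] = Σ(m=0 to 3) x[m] · y[(n-m) mod 4]

Computing each output sample:
(x ⊛ y)[0] = -8
(x ⊛ y)[1] = -3
(x ⊛ y)[2] = 16
(x ⊛ y)[3] = 3

x ⊛ y = [-8, -3, 16, 3]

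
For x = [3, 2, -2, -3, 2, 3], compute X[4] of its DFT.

X[4] = Σ(n=0 to 5) x[n] · ω_6^(4n) where ω_6 = e^(-2πi/6)
= (3)·ω_6^0 + (2)·ω_6^4 + (-2)·ω_6^8 + (-3)·ω_6^12 + (2)·ω_6^16 + (3)·ω_6^20

X[4] = -2.5000+2.5981i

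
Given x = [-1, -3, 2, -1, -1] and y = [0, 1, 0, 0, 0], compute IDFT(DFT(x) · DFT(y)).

(x ⊛ y)[n] = Σ(m=0 to 4) x[m] · y[(n-m) mod 5]

Computing each output sample:
(x ⊛ y)[0] = -1
(x ⊛ y)[1] = -1
(x ⊛ y)[2] = -3
(x ⊛ y)[3] = 2
(x ⊛ y)[4] = -1

x ⊛ y = [-1, -1, -3, 2, -1]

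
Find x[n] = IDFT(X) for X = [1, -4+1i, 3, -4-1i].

x[n] = (1/4) Σ(k=0 to 3) X[k] · e^(2πikn/4)

Computing each x[n]:
x[0] = -1
x[1] = -1
x[2] = 3
x[3] = 0

x = [-1, -1, 3, 0]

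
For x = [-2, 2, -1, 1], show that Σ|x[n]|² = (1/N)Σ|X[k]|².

Time domain:
Σ|x[n]|² = |-2|² + |2|² + |-1|² + |1|² = 10.0000

Frequency domain:
(1/4)Σ|X[k]|² = (1/4)(|0|² + |-1-1i|² + |-6|² + |-1+1i|²) = (1/4)·40.0000 = 10.0000

Both sides agree, confirming Parseval's theorem.

Σ|x[n]|² = (1/N)Σ|X[k]|² = 10.0000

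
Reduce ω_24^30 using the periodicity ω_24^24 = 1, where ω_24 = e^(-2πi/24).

Since ω_24^24 = 1, powers reduce modulo 24.
30 mod 24 = 6
So ω_24^30 = ω_24^6 = e^(-2πi·6/24)

ω_24^30 = ω_24^6 = -1i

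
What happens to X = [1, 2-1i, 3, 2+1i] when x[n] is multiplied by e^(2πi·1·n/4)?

Modulation property: DFT(ω_4^(-1n)·x[n]) = X[(k-1) mod 4], so circularly shift X by 1 positions.

X[k-1] = [2+1i, 1, 2-1i, 3]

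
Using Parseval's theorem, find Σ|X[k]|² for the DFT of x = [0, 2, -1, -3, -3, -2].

Parseval: Σ|x[n]|² = (1/N)Σ|X[k]|², so Σ|X[k]|² = N·Σ|x[n]|² = 6·27.0000

Σ|X[k]|² = N·Σ|x[n]|² = 6·27.0000 = 162.0000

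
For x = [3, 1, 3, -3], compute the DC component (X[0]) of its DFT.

X[0] = Σ(n=0 to 3) x[n] · ω_4^0 = Σ x[n]
= (3) + (1) + (3) + (-3)

X[0] = 4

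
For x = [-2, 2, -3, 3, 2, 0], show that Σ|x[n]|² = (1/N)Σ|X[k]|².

Time domain:
Σ|x[n]|² = |-2|² + |2|² + |-3|² + |3|² + |2|² + |0|² = 30.0000

Frequency domain:
(1/6)Σ|X[k]|² = (1/6)(|2|² + |-3.5000+2.5981i|² + |0.5000-6.0622i|² + |-8|² + |0.5000+6.0622i|² + |-3.5000-2.5981i|²) = (1/6)·180.0000 = 30.0000

Both sides agree, confirming Parseval's theorem.

Σ|x[n]|² = (1/N)Σ|X[k]|² = 30.0000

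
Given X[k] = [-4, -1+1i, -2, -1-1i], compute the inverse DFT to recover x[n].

x[n] = (1/4) Σ(k=0 to 3) X[k] · e^(2πikn/4)

Computing each x[n]:
x[0] = -2
x[1] = -1
x[2] = -1
x[3] = 0

x = [-2, -1, -1, 0]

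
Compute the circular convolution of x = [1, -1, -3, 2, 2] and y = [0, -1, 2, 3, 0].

(x ⊛ y)[n] = Σ(m=0 to 4) x[m] · y[(n-m) mod 5]

Computing each output sample:
(x ⊛ y)[0] = -7
(x ⊛ y)[1] = 9
(x ⊛ y)[2] = 9
(x ⊛ y)[3] = 4
(x ⊛ y)[4] = -11

x ⊛ y = [-7, 9, 9, 4, -11]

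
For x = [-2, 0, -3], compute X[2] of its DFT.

X[2] = Σ(n=0 to 2) x[n] · ω_3^(2n) where ω_3 = e^(-2πi/3)
= (-2)·ω_3^0 + (0)·ω_3^2 + (-3)·ω_3^4

X[2] = -0.5000+2.5981i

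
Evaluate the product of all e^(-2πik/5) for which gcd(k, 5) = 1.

The primitive 5th roots of unity are ω_5^k for k coprime to 5: k ∈ {1, 2, 3, 4}
Their product equals the constant term of the cyclotomic polynomial Φ_5(x) up to sign.
For n ≥ 3, the product of all primitive nth roots of unity is 1. (For n=1 it is 1; for n=2 it is -1.)

1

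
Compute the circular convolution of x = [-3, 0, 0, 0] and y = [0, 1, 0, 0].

(x ⊛ y)[n] = Σ(m=0 to 3) x[m] · y[(n-m) mod 4]

Computing each output sample:
(x ⊛ y)[0] = 0
(x ⊛ y)[1] = -3
(x ⊛ y)[2] = 0
(x ⊛ y)[3] = 0

x ⊛ y = [0, -3, 0, 0]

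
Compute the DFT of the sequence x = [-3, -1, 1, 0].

X[k] = Σ(n=0 to 3) x[n] · ω_4^(nk)
where ω_4 = e^(-2πi/4)

Computing each X[k]:
X[0] = -3
X[1] = -4+1i
X[2] = -1
X[3] = -4-1i

X = [-3, -4+1i, -1, -4-1i]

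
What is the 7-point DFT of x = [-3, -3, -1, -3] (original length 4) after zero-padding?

Original 4-point DFT: [-10, -2, 2, -2]
Zero-padded 7-point DFT provides frequency interpolation.

DFT_7([x, 0, ...]) = [-10, -1.9450+4.6221i, -3.3019+0.1454i, -0.2530+3.4446i, -0.2530-3.4446i, -3.3019-0.1454i, -1.9450-4.6221i]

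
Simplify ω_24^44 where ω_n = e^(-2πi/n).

Since ω_24^24 = 1, powers reduce modulo 24.
44 mod 24 = 20
So ω_24^44 = ω_24^20 = e^(-2πi·20/24)

ω_24^44 = ω_24^20 = 0.5000+0.8660i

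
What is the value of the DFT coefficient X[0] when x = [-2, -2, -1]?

X[0] = Σ(n=0 to 2) x[n] · ω_3^0 = Σ x[n]
= (-2) + (-2) + (-1)

X[0] = -5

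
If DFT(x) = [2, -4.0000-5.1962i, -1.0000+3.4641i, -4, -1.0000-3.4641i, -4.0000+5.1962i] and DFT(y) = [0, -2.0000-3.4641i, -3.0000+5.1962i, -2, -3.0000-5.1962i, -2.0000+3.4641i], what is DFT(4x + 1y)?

By linearity: DFT(4x + 1y) = 4·DFT(x) + 1·DFT(y)
= 4·[2, -4.0000-5.1962i, -1.0000+3.4641i, -4, -1.0000-3.4641i, -4.0000+5.1962i] + 1·[0, -2.0000-3.4641i, -3.0000+5.1962i, -2, -3.0000-5.1962i, -2.0000+3.4641i]

Computing element-wise:
Z[0] = 4·(2) + 1·(0) = 8
Z[1] = 4·(-4.0000-5.1962i) + 1·(-2.0000-3.4641i) = -18.0000-24.2489i
Z[2] = 4·(-1.0000+3.4641i) + 1·(-3.0000+5.1962i) = -7.0000+19.0526i
Z[3] = 4·(-4) + 1·(-2) = -18
Z[4] = 4·(-1.0000-3.4641i) + 1·(-3.0000-5.1962i) = -7.0000-19.0526i
Z[5] = 4·(-4.0000+5.1962i) + 1·(-2.0000+3.4641i) = -18.0000+24.2489i

DFT(4x + 1y) = 4·X + 1·Y = [8, -18.0000-24.2489i, -7.0000+19.0526i, -18, -7.0000-19.0526i, -18.0000+24.2489i]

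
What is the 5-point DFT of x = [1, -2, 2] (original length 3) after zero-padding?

Original 3-point DFT: [1, 1.0000+3.4641i, 1.0000-3.4641i]
Zero-padded 5-point DFT provides frequency interpolation.

DFT_5([x, 0, ...]) = [1, -1.2361+0.7265i, 3.2361+3.0777i, 3.2361-3.0777i, -1.2361-0.7265i]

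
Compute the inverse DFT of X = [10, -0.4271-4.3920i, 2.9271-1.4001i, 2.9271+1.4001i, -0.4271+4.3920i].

x[n] = (1/5) Σ(k=0 to 4) X[k] · e^(2πikn/5)

Computing each x[n]:
x[0] = 3
x[1] = 3
x[2] = 3
x[3] = 2
x[4] = -1

x = [3, 3, 3, 2, -1]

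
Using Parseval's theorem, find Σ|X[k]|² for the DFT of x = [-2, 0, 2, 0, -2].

Parseval: Σ|x[n]|² = (1/N)Σ|X[k]|², so Σ|X[k]|² = N·Σ|x[n]|² = 5·12.0000

Σ|X[k]|² = N·Σ|x[n]|² = 5·12.0000 = 60.0000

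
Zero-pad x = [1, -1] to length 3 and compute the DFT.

Original 2-point DFT: [0, 2]
Zero-padded 3-point DFT provides frequency interpolation.

DFT_3([x, 0, ...]) = [0, 1.5000+0.8660i, 1.5000-0.8660i]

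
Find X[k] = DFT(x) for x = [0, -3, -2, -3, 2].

X[k] = Σ(n=0 to 4) x[n] · ω_5^(nk)
where ω_5 = e^(-2πi/5)

Computing each X[k]:
X[0] = -6
X[1] = 3.7361+4.1675i
X[2] = -0.7361+3.8900i
X[3] = -0.7361-3.8900i
X[4] = 3.7361-4.1675i

X = [-6, 3.7361+4.1675i, -0.7361+3.8900i, -0.7361-3.8900i, 3.7361-4.1675i]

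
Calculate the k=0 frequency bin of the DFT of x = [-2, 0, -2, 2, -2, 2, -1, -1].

X[0] = Σ(n=0 to 7) x[n] · ω_8^0 = Σ x[n]
= (-2) + (0) + (-2) + (2) + (-2) + (2) + (-1) + (-1)

X[0] = -4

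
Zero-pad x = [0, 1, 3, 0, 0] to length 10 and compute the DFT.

Original 5-point DFT: [4, -2.1180-2.7144i, 0.1180+2.2654i, 0.1180-2.2654i, -2.1180+2.7144i]
Zero-padded 10-point DFT provides frequency interpolation.

DFT_10([x, 0, ...]) = [4, 1.7361-3.4410i, -2.1180-2.7144i, -2.7361+0.8123i, 0.1180+2.2654i, 2, 0.1180-2.2654i, -2.7361-0.8123i, -2.1180+2.7144i, 1.7361+3.4410i]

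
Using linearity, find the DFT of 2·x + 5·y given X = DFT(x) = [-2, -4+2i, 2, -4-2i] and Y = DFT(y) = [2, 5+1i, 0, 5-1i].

By linearity: DFT(2x + 5y) = 2·DFT(x) + 5·DFT(y)
= 2·[-2, -4+2i, 2, -4-2i] + 5·[2, 5+1i, 0, 5-1i]

Computing element-wise:
Z[0] = 2·(-2) + 5·(2) = 6
Z[1] = 2·(-4+2i) + 5·(5+1i) = 17+9i
Z[2] = 2·(2) + 5·(0) = 4
Z[3] = 2·(-4-2i) + 5·(5-1i) = 17-9i

DFT(2x + 5y) = 2·X + 5·Y = [6, 17+9i, 4, 17-9i]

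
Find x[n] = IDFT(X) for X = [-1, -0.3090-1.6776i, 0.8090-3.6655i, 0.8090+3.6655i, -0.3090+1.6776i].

x[n] = (1/5) Σ(k=0 to 4) X[k] · e^(2πikn/5)

Computing each x[n]:
x[0] = 0
x[1] = 1
x[2] = -1
x[3] = 1
x[4] = -2

x = [0, 1, -1, 1, -2]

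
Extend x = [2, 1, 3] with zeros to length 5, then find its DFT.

Original 3-point DFT: [6, 1.7321i, -1.7321i]
Zero-padded 5-point DFT provides frequency interpolation.

DFT_5([x, 0, ...]) = [6, -0.1180-2.7144i, 2.1180+2.2654i, 2.1180-2.2654i, -0.1180+2.7144i]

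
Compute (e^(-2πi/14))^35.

Since ω_14^14 = 1, powers reduce modulo 14.
35 mod 14 = 7
So ω_14^35 = ω_14^7 = e^(-2πi·7/14)

ω_14^35 = ω_14^7 = -1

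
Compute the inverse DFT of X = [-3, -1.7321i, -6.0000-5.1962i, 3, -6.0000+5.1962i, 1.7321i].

x[n] = (1/6) Σ(k=0 to 5) X[k] · e^(2πikn/6)

Computing each x[n]:
x[0] = -2
x[1] = 2
x[2] = 0
x[3] = -3
x[4] = 2
x[5] = -2

x = [-2, 2, 0, -3, 2, -2]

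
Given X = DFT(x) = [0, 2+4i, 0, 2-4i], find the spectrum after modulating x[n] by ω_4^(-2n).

Modulation property: DFT(ω_4^(-2n)·x[n]) = X[(k-2) mod 4], so circularly shift X by 2 positions.

X[k-2] = [0, 2-4i, 0, 2+4i]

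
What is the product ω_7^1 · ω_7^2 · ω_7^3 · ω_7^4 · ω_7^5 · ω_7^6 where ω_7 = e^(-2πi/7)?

The primitive 7th roots of unity are ω_7^k for k coprime to 7: k ∈ {1, 2, 3, 4, 5, 6}
Their product equals the constant term of the cyclotomic polynomial Φ_7(x) up to sign.
For n ≥ 3, the product of all primitive nth roots of unity is 1. (For n=1 it is 1; for n=2 it is -1.)

1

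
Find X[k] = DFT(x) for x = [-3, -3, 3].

X[k] = Σ(n=0 to 2) x[n] · ω_3^(nk)
where ω_3 = e^(-2πi/3)

Computing each X[k]:
X[0] = -3
X[1] = -3.0000+5.1962i
X[2] = -3.0000-5.1962i

X = [-3, -3.0000+5.1962i, -3.0000-5.1962i]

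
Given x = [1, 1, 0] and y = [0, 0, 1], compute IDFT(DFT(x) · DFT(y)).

(x ⊛ y)[n] = Σ(m=0 to 2) x[m] · y[(n-m) mod 3]

Computing each output sample:
(x ⊛ y)[0] = 1
(x ⊛ y)[1] = 0
(x ⊛ y)[2] = 1

x ⊛ y = [1, 0, 1]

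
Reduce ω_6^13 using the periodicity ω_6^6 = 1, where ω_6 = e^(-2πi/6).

Since ω_6^6 = 1, powers reduce modulo 6.
13 mod 6 = 1
So ω_6^13 = ω_6^1 = e^(-2πi·1/6)

ω_6^13 = ω_6^1 = 0.5000-0.8660i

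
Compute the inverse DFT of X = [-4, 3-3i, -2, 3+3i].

x[n] = (1/4) Σ(k=0 to 3) X[k] · e^(2πikn/4)

Computing each x[n]:
x[0] = 0
x[1] = 1
x[2] = -3
x[3] = -2

x = [0, 1, -3, -2]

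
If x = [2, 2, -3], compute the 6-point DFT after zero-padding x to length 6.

Original 3-point DFT: [1, 2.5000-4.3301i, 2.5000+4.3301i]
Zero-padded 6-point DFT provides frequency interpolation.

DFT_6([x, 0, ...]) = [1, 4.5000+0.8660i, 2.5000-4.3301i, -3, 2.5000+4.3301i, 4.5000-0.8660i]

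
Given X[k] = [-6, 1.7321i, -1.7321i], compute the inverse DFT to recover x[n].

x[n] = (1/3) Σ(k=0 to 2) X[k] · e^(2πikn/3)

Computing each x[n]:
x[0] = -2
x[1] = -3
x[2] = -1

x = [-2, -3, -1]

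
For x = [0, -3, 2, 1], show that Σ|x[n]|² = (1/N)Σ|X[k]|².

Time domain:
Σ|x[n]|² = |0|² + |-3|² + |2|² + |1|² = 14.0000

Frequency domain:
(1/4)Σ|X[k]|² = (1/4)(|0|² + |-2+4i|² + |4|² + |-2-4i|²) = (1/4)·56.0000 = 14.0000

Both sides agree, confirming Parseval's theorem.

Σ|x[n]|² = (1/N)Σ|X[k]|² = 14.0000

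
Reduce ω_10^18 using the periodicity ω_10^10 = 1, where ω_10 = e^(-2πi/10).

Since ω_10^10 = 1, powers reduce modulo 10.
18 mod 10 = 8
So ω_10^18 = ω_10^8 = e^(-2πi·8/10)

ω_10^18 = ω_10^8 = 0.3090+0.9511i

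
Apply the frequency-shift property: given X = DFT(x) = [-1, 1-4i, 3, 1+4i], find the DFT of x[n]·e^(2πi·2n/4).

Modulation property: DFT(ω_4^(-2n)·x[n]) = X[(k-2) mod 4], so circularly shift X by 2 positions.

X[k-2] = [3, 1+4i, -1, 1-4i]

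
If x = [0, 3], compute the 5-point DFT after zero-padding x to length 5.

Original 2-point DFT: [3, -3]
Zero-padded 5-point DFT provides frequency interpolation.

DFT_5([x, 0, ...]) = [3, 0.9271-2.8532i, -2.4271-1.7634i, -2.4271+1.7634i, 0.9271+2.8532i]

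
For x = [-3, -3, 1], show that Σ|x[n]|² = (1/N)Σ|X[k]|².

Time domain:
Σ|x[n]|² = |-3|² + |-3|² + |1|² = 19.0000

Frequency domain:
(1/3)Σ|X[k]|² = (1/3)(|-5|² + |-2.0000+3.4641i|² + |-2.0000-3.4641i|²) = (1/3)·57.0000 = 19.0000

Both sides agree, confirming Parseval's theorem.

Σ|x[n]|² = (1/N)Σ|X[k]|² = 19.0000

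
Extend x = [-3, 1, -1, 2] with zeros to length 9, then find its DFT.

Original 4-point DFT: [-1, -2+1i, -7, -2-1i]
Zero-padded 9-point DFT provides frequency interpolation.

DFT_9([x, 0, ...]) = [-1, -3.4076-1.3900i, -2.8867+1.0893i, -1.0000-1.7321i, -5.7057-2.7169i, -5.7057+2.7169i, -1.0000+1.7321i, -2.8867-1.0893i, -3.4076+1.3900i]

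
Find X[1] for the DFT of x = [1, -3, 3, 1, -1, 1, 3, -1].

X[1] = Σ(n=0 to 7) x[n] · ω_8^(1n) where ω_8 = e^(-2πi/8)
= (1)·ω_8^0 + (-3)·ω_8^1 + (3)·ω_8^2 + (1)·ω_8^3 + (-1)·ω_8^4 + (1)·ω_8^5 + (3)·ω_8^6 + (-1)·ω_8^7

X[1] = -2.2426+1.4142i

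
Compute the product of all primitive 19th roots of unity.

The primitive 19th roots of unity are ω_19^k for k coprime to 19: k ∈ {1, 2, 3, 4, 5, 6, 7, 8, 9, 10, 11, 12, 13, 14, 15, 16, 17, 18}
Their product equals the constant term of the cyclotomic polynomial Φ_19(x) up to sign.
For n ≥ 3, the product of all primitive nth roots of unity is 1. (For n=1 it is 1; for n=2 it is -1.)

1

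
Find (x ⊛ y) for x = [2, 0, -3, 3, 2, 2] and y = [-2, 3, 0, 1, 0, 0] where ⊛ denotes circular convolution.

(x ⊛ y)[n] = Σ(m=0 to 5) x[m] · y[(n-m) mod 6]

Computing each output sample:
(x ⊛ y)[0] = 5
(x ⊛ y)[1] = 8
(x ⊛ y)[2] = 8
(x ⊛ y)[3] = -13
(x ⊛ y)[4] = 5
(x ⊛ y)[5] = -1

x ⊛ y = [5, 8, 8, -13, 5, -1]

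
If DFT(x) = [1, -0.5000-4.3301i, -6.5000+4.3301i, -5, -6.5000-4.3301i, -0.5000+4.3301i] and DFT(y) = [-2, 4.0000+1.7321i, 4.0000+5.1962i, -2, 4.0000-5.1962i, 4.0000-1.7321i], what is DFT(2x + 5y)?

By linearity: DFT(2x + 5y) = 2·DFT(x) + 5·DFT(y)
= 2·[1, -0.5000-4.3301i, -6.5000+4.3301i, -5, -6.5000-4.3301i, -0.5000+4.3301i] + 5·[-2, 4.0000+1.7321i, 4.0000+5.1962i, -2, 4.0000-5.1962i, 4.0000-1.7321i]

Computing element-wise:
Z[0] = 2·(1) + 5·(-2) = -8
Z[1] = 2·(-0.5000-4.3301i) + 5·(4.0000+1.7321i) = 19.0000+0.0003i
Z[2] = 2·(-6.5000+4.3301i) + 5·(4.0000+5.1962i) = 7.0000+34.6412i
Z[3] = 2·(-5) + 5·(-2) = -20
Z[4] = 2·(-6.5000-4.3301i) + 5·(4.0000-5.1962i) = 7.0000-34.6412i
Z[5] = 2·(-0.5000+4.3301i) + 5·(4.0000-1.7321i) = 19.0000-0.0003i

DFT(2x + 5y) = 2·X + 5·Y = [-8, 19.0000+0.0003i, 7.0000+34.6412i, -20, 7.0000-34.6412i, 19.0000-0.0003i]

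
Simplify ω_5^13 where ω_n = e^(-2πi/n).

Since ω_5^5 = 1, powers reduce modulo 5.
13 mod 5 = 3
So ω_5^13 = ω_5^3 = e^(-2πi·3/5)

ω_5^13 = ω_5^3 = -0.8090+0.5878i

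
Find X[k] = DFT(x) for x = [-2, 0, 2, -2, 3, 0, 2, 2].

X[k] = Σ(n=0 to 7) x[n] · ω_8^(nk)
where ω_8 = e^(-2πi/8)

Computing each X[k]:
X[0] = 5
X[1] = -2.1716+2.8284i
X[2] = -3
X[3] = -7.8284+2.8284i
X[4] = 5
X[5] = -7.8284-2.8284i
X[6] = -3
X[7] = -2.1716-2.8284i

X = [5, -2.1716+2.8284i, -3, -7.8284+2.8284i, 5, -7.8284-2.8284i, -3, -2.1716-2.8284i]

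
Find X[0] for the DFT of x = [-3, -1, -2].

X[0] = Σ(n=0 to 2) x[n] · ω_3^0 = Σ x[n]
= (-3) + (-1) + (-2)

X[0] = -6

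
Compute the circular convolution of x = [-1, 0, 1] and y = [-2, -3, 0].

(x ⊛ y)[n] = Σ(m=0 to 2) x[m] · y[(n-m) mod 3]

Computing each output sample:
(x ⊛ y)[0] = -1
(x ⊛ y)[1] = 3
(x ⊛ y)[2] = -2

x ⊛ y = [-1, 3, -2]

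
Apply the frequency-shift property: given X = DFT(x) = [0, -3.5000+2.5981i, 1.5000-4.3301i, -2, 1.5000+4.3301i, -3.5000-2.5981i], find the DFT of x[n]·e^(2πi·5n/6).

Modulation property: DFT(ω_6^(-5n)·x[n]) = X[(k-5) mod 6], so circularly shift X by 5 positions.

X[k-5] = [-3.5000+2.5981i, 1.5000-4.3301i, -2, 1.5000+4.3301i, -3.5000-2.5981i, 0]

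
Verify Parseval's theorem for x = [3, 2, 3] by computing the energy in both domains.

Time domain:
Σ|x[n]|² = |3|² + |2|² + |3|² = 22.0000

Frequency domain:
(1/3)Σ|X[k]|² = (1/3)(|8|² + |0.5000+0.8660i|² + |0.5000-0.8660i|²) = (1/3)·66.0000 = 22.0000

Both sides agree, confirming Parseval's theorem.

Σ|x[n]|² = (1/N)Σ|X[k]|² = 22.0000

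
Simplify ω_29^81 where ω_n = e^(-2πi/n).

Since ω_29^29 = 1, powers reduce modulo 29.
81 mod 29 = 23
So ω_29^81 = ω_29^23 = e^(-2πi·23/29)

ω_29^81 = ω_29^23 = 0.2675+0.9635i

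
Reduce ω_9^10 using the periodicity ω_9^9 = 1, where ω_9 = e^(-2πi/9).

Since ω_9^9 = 1, powers reduce modulo 9.
10 mod 9 = 1
So ω_9^10 = ω_9^1 = e^(-2πi·1/9)

ω_9^10 = ω_9^1 = 0.7660-0.6428i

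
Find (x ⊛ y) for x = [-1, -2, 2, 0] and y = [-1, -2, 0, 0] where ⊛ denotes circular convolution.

(x ⊛ y)[n] = Σ(m=0 to 3) x[m] · y[(n-m) mod 4]

Computing each output sample:
(x ⊛ y)[0] = 1
(x ⊛ y)[1] = 4
(x ⊛ y)[2] = 2
(x ⊛ y)[3] = -4

x ⊛ y = [1, 4, 2, -4]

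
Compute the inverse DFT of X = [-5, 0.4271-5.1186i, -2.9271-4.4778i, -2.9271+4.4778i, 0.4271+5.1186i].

x[n] = (1/5) Σ(k=0 to 4) X[k] · e^(2πikn/5)

Computing each x[n]:
x[0] = -2
x[1] = 3
x[2] = -2
x[3] = -1
x[4] = -3

x = [-2, 3, -2, -1, -3]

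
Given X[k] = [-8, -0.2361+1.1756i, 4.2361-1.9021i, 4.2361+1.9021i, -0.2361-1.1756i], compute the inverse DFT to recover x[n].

x[n] = (1/5) Σ(k=0 to 4) X[k] · e^(2πikn/5)

Computing each x[n]:
x[0] = 0
x[1] = -3
x[2] = -2
x[3] = 0
x[4] = -3

x = [0, -3, -2, 0, -3]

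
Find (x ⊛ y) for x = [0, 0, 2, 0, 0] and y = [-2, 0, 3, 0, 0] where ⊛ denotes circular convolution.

(x ⊛ y)[n] = Σ(m=0 to 4) x[m] · y[(n-m) mod 5]

Computing each output sample:
(x ⊛ y)[0] = 0
(x ⊛ y)[1] = 0
(x ⊛ y)[2] = -4
(x ⊛ y)[3] = 0
(x ⊛ y)[4] = 6

x ⊛ y = [0, 0, -4, 0, 6]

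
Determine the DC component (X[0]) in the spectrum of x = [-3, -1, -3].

X[0] = Σ(n=0 to 2) x[n] · ω_3^0 = Σ x[n]
= (-3) + (-1) + (-3)

X[0] = -7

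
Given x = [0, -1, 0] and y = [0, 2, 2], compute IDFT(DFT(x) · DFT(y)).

(x ⊛ y)[n] = Σ(m=0 to 2) x[m] · y[(n-m) mod 3]

Computing each output sample:
(x ⊛ y)[0] = -2
(x ⊛ y)[1] = 0
(x ⊛ y)[2] = -2

x ⊛ y = [-2, 0, -2]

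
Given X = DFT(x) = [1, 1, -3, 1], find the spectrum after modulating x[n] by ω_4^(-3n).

Modulation property: DFT(ω_4^(-3n)·x[n]) = X[(k-3) mod 4], so circularly shift X by 3 positions.

X[k-3] = [1, -3, 1, 1]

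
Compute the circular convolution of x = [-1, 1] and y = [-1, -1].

(x ⊛ y)[n] = Σ(m=0 to 1) x[m] · y[(n-m) mod 2]

Computing each output sample:
(x ⊛ y)[0] = 0
(x ⊛ y)[1] = 0

x ⊛ y = [0, 0]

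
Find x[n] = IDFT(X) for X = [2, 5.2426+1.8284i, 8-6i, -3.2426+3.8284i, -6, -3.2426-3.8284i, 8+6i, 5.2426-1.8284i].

x[n] = (1/8) Σ(k=0 to 7) X[k] · e^(2πikn/8)

Computing each x[n]:
x[0] = 2
x[1] = 3
x[2] = -2
x[3] = -3
x[4] = 1
x[5] = 2
x[6] = -3
x[7] = 2

x = [2, 3, -2, -3, 1, 2, -3, 2]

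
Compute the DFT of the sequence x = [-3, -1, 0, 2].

X[k] = Σ(n=0 to 3) x[n] · ω_4^(nk)
where ω_4 = e^(-2πi/4)

Computing each X[k]:
X[0] = -2
X[1] = -3+3i
X[2] = -4
X[3] = -3-3i

X = [-2, -3+3i, -4, -3-3i]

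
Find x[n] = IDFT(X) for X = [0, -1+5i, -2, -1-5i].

x[n] = (1/4) Σ(k=0 to 3) X[k] · e^(2πikn/4)

Computing each x[n]:
x[0] = -1
x[1] = -2
x[2] = 0
x[3] = 3

x = [-1, -2, 0, 3]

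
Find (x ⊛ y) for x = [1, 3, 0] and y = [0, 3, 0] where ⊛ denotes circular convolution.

(x ⊛ y)[n] = Σ(m=0 to 2) x[m] · y[(n-m) mod 3]

Computing each output sample:
(x ⊛ y)[0] = 0
(x ⊛ y)[1] = 3
(x ⊛ y)[2] = 9

x ⊛ y = [0, 3, 9]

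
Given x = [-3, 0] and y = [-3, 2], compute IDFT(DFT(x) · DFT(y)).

(x ⊛ y)[n] = Σ(m=0 to 1) x[m] · y[(n-m) mod 2]

Computing each output sample:
(x ⊛ y)[0] = 9
(x ⊛ y)[1] = -6

x ⊛ y = [9, -6]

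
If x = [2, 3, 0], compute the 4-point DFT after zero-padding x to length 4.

Original 3-point DFT: [5, 0.5000-2.5981i, 0.5000+2.5981i]
Zero-padded 4-point DFT provides frequency interpolation.

DFT_4([x, 0, ...]) = [5, 2-3i, -1, 2+3i]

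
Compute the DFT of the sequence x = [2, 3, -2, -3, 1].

X[k] = Σ(n=0 to 4) x[n] · ω_5^(nk)
where ω_5 = e^(-2πi/5)

Computing each X[k]:
X[0] = 1
X[1] = 7.2812-2.4899i
X[2] = -2.7812-0.2245i
X[3] = -2.7812+0.2245i
X[4] = 7.2812+2.4899i

X = [1, 7.2812-2.4899i, -2.7812-0.2245i, -2.7812+0.2245i, 7.2812+2.4899i]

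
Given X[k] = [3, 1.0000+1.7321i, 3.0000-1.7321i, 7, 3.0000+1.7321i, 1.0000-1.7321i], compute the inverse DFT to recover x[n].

x[n] = (1/6) Σ(k=0 to 5) X[k] · e^(2πikn/6)

Computing each x[n]:
x[0] = 3
x[1] = -1
x[2] = 0
x[3] = 0
x[4] = 2
x[5] = -1

x = [3, -1, 0, 0, 2, -1]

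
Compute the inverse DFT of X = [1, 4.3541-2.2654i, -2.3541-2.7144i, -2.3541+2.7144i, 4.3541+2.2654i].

x[n] = (1/5) Σ(k=0 to 4) X[k] · e^(2πikn/5)

Computing each x[n]:
x[0] = 1
x[1] = 3
x[2] = -2
x[3] = -1
x[4] = 0

x = [1, 3, -2, -1, 0]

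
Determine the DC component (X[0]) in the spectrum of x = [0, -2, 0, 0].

X[0] = Σ(n=0 to 3) x[n] · ω_4^0 = Σ x[n]
= (0) + (-2) + (0) + (0)

X[0] = -2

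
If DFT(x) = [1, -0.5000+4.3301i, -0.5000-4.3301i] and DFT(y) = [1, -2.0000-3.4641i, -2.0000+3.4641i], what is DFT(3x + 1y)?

By linearity: DFT(3x + 1y) = 3·DFT(x) + 1·DFT(y)
= 3·[1, -0.5000+4.3301i, -0.5000-4.3301i] + 1·[1, -2.0000-3.4641i, -2.0000+3.4641i]

Computing element-wise:
Z[0] = 3·(1) + 1·(1) = 4
Z[1] = 3·(-0.5000+4.3301i) + 1·(-2.0000-3.4641i) = -3.5000+9.5262i
Z[2] = 3·(-0.5000-4.3301i) + 1·(-2.0000+3.4641i) = -3.5000-9.5262i

DFT(3x + 1y) = 3·X + 1·Y = [4, -3.5000+9.5262i, -3.5000-9.5262i]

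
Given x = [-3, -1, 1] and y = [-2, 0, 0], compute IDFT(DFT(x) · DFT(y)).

(x ⊛ y)[n] = Σ(m=0 to 2) x[m] · y[(n-m) mod 3]

Computing each output sample:
(x ⊛ y)[0] = 6
(x ⊛ y)[1] = 2
(x ⊛ y)[2] = -2

x ⊛ y = [6, 2, -2]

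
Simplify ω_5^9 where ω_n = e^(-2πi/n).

Since ω_5^5 = 1, powers reduce modulo 5.
9 mod 5 = 4
So ω_5^9 = ω_5^4 = e^(-2πi·4/5)

ω_5^9 = ω_5^4 = 0.3090+0.9511i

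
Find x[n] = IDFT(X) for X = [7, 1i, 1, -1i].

x[n] = (1/4) Σ(k=0 to 3) X[k] · e^(2πikn/4)

Computing each x[n]:
x[0] = 2
x[1] = 1
x[2] = 2
x[3] = 2

x = [2, 1, 2, 2]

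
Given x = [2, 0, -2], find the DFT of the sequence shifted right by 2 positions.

Time shift by 2: X_shifted[k] = ω_3^(2k) · X[k]
Shifted x = [0, -2, 2]

DFT(x[n-2]) = [0, 3.4641i, -3.4641i]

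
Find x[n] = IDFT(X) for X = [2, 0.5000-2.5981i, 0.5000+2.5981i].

x[n] = (1/3) Σ(k=0 to 2) X[k] · e^(2πikn/3)

Computing each x[n]:
x[0] = 1
x[1] = 2
x[2] = -1

x = [1, 2, -1]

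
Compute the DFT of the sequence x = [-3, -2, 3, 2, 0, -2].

X[k] = Σ(n=0 to 5) x[n] · ω_6^(nk)
where ω_6 = e^(-2πi/6)

Computing each X[k]:
X[0] = -2
X[1] = -8.5000-2.5981i
X[2] = -0.5000+2.5981i
X[3] = 2
X[4] = -0.5000-2.5981i
X[5] = -8.5000+2.5981i

X = [-2, -8.5000-2.5981i, -0.5000+2.5981i, 2, -0.5000-2.5981i, -8.5000+2.5981i]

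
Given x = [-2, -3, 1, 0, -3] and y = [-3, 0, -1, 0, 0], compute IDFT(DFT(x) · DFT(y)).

(x ⊛ y)[n] = Σ(m=0 to 4) x[m] · y[(n-m) mod 5]

Computing each output sample:
(x ⊛ y)[0] = 6
(x ⊛ y)[1] = 12
(x ⊛ y)[2] = -1
(x ⊛ y)[3] = 3
(x ⊛ y)[4] = 8

x ⊛ y = [6, 12, -1, 3, 8]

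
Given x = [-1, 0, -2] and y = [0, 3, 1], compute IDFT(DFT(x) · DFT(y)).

(x ⊛ y)[n] = Σ(m=0 to 2) x[m] · y[(n-m) mod 3]

Computing each output sample:
(x ⊛ y)[0] = -6
(x ⊛ y)[1] = -5
(x ⊛ y)[2] = -1

x ⊛ y = [-6, -5, -1]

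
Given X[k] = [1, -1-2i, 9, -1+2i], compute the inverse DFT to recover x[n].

x[n] = (1/4) Σ(k=0 to 3) X[k] · e^(2πikn/4)

Computing each x[n]:
x[0] = 2
x[1] = -1
x[2] = 3
x[3] = -3

x = [2, -1, 3, -3]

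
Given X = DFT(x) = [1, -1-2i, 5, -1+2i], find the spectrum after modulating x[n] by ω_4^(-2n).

Modulation property: DFT(ω_4^(-2n)·x[n]) = X[(k-2) mod 4], so circularly shift X by 2 positions.

X[k-2] = [5, -1+2i, 1, -1-2i]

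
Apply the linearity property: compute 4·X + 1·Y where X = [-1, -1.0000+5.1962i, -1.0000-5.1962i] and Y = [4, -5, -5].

By linearity: DFT(4x + 1y) = 4·DFT(x) + 1·DFT(y)
= 4·[-1, -1.0000+5.1962i, -1.0000-5.1962i] + 1·[4, -5, -5]

Computing element-wise:
Z[0] = 4·(-1) + 1·(4) = 0
Z[1] = 4·(-1.0000+5.1962i) + 1·(-5) = -9.0000+20.7848i
Z[2] = 4·(-1.0000-5.1962i) + 1·(-5) = -9.0000-20.7848i

DFT(4x + 1y) = 4·X + 1·Y = [0, -9.0000+20.7848i, -9.0000-20.7848i]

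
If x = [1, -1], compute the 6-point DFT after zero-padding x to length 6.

Original 2-point DFT: [0, 2]
Zero-padded 6-point DFT provides frequency interpolation.

DFT_6([x, 0, ...]) = [0, 0.5000+0.8660i, 1.5000+0.8660i, 2, 1.5000-0.8660i, 0.5000-0.8660i]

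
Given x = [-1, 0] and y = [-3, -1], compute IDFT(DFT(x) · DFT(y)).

(x ⊛ y)[n] = Σ(m=0 to 1) x[m] · y[(n-m) mod 2]

Computing each output sample:
(x ⊛ y)[0] = 3
(x ⊛ y)[1] = 1

x ⊛ y = [3, 1]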